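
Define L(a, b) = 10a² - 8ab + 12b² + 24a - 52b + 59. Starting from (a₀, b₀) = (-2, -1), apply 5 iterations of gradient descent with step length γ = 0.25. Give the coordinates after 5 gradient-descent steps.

∇L = (20a - 8b + 24, -8a + 24b - 52)
Step 1: at (-2, -1), ∇L = (-8, -60) → (-2, -1) − 0.25·(-8, -60) = (0, 14)
Step 2: at (0, 14), ∇L = (-88, 284) → (0, 14) − 0.25·(-88, 284) = (22, -57)
Step 3: at (22, -57), ∇L = (920, -1596) → (22, -57) − 0.25·(920, -1596) = (-208, 342)
Step 4: at (-208, 342), ∇L = (-6872, 9820) → (-208, 342) − 0.25·(-6872, 9820) = (1510, -2113)
Step 5: at (1510, -2113), ∇L = (47128, -62844) → (1510, -2113) − 0.25·(47128, -62844) = (-10272, 13598)

(-10272, 13598)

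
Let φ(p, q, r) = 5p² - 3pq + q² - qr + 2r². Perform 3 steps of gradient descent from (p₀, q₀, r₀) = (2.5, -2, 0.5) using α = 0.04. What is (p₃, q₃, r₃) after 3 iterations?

(0.196128, -1.057088, 0.139488)

∇φ = (10p - 3q, -3p + 2q - r, -q + 4r)
Step 1: at (2.5, -2, 0.5), ∇φ = (31, -12, 4) → (2.5, -2, 0.5) − 0.04·(31, -12, 4) = (1.26, -1.52, 0.34)
Step 2: at (1.26, -1.52, 0.34), ∇φ = (17.16, -7.16, 2.88) → (1.26, -1.52, 0.34) − 0.04·(17.16, -7.16, 2.88) = (0.5736, -1.2336, 0.2248)
Step 3: at (0.5736, -1.2336, 0.2248), ∇φ = (9.4368, -4.4128, 2.1328) → (0.5736, -1.2336, 0.2248) − 0.04·(9.4368, -4.4128, 2.1328) = (0.196128, -1.057088, 0.139488)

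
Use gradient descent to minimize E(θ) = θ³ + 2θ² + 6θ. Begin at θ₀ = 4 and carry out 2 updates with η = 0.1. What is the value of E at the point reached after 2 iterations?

E′(θ) = 3θ² + 4θ + 6
Step 1: E′(4) = 70; θ₁ = 4 − 0.1·70 = -3
Step 2: E′(-3) = 21; θ₂ = -3 − 0.1·21 = -5.1
E(-5.1) = -111.231

-111.231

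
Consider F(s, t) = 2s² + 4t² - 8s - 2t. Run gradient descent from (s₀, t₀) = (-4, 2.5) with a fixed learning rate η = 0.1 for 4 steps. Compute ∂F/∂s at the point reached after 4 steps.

∇F = (4s - 8, 8t - 2)
(s₁, t₁) = (-4, 2.5) − 0.1·(-24, 18) = (-1.6, 0.7)
(s₂, t₂) = (-1.6, 0.7) − 0.1·(-14.4, 3.6) = (-0.16, 0.34)
(s₃, t₃) = (-0.16, 0.34) − 0.1·(-8.64, 0.72) = (0.704, 0.268)
(s₄, t₄) = (0.704, 0.268) − 0.1·(-5.184, 0.144) = (1.2224, 0.2536)
∂F/∂s at (1.2224, 0.2536) = -3.1104

-3.1104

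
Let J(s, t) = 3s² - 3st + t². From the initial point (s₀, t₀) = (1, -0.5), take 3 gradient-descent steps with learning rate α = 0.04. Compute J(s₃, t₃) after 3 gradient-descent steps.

0.539062632448

∇J = (6s - 3t, -3s + 2t)
Step 1: at (1, -0.5), ∇J = (7.5, -4) → (1, -0.5) − 0.04·(7.5, -4) = (0.7, -0.34)
Step 2: at (0.7, -0.34), ∇J = (5.22, -2.78) → (0.7, -0.34) − 0.04·(5.22, -2.78) = (0.4912, -0.2288)
Step 3: at (0.4912, -0.2288), ∇J = (3.6336, -1.9312) → (0.4912, -0.2288) − 0.04·(3.6336, -1.9312) = (0.345856, -0.151552)
J(0.345856, -0.151552) = 0.539062632448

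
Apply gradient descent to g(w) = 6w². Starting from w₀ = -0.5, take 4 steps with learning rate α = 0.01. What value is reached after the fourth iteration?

-0.29984768

g′(w) = 12w
w₁ = -0.5 − 0.01·(-6) = -0.44
w₂ = -0.44 − 0.01·(-5.28) = -0.3872
w₃ = -0.3872 − 0.01·(-4.6464) = -0.340736
w₄ = -0.340736 − 0.01·(-4.088832) = -0.29984768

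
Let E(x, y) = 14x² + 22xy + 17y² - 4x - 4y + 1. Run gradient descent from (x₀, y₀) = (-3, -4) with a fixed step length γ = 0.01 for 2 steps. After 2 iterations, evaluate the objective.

34.09965712

∇E = (28x + 22y - 4, 22x + 34y - 4)
(x₁, y₁) = (-3, -4) − 0.01·(-176, -206) = (-1.24, -1.94)
(x₂, y₂) = (-1.24, -1.94) − 0.01·(-81.4, -97.24) = (-0.426, -0.9676)
E(-0.426, -0.9676) = 34.09965712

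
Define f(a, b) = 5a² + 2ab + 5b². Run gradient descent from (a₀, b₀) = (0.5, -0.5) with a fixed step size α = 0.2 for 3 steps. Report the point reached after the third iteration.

(-0.108, 0.108)

∇f = (10a + 2b, 2a + 10b)
Step 1: at (0.5, -0.5), ∇f = (4, -4) → (0.5, -0.5) − 0.2·(4, -4) = (-0.3, 0.3)
Step 2: at (-0.3, 0.3), ∇f = (-2.4, 2.4) → (-0.3, 0.3) − 0.2·(-2.4, 2.4) = (0.18, -0.18)
Step 3: at (0.18, -0.18), ∇f = (1.44, -1.44) → (0.18, -0.18) − 0.2·(1.44, -1.44) = (-0.108, 0.108)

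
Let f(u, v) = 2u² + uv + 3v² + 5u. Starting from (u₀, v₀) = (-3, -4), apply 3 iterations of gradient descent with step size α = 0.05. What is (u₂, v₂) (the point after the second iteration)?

(-2.0775, -1.7325)

∇f = (4u + v + 5, u + 6v)
Step 1: at (-3, -4), ∇f = (-11, -27) → (-3, -4) − 0.05·(-11, -27) = (-2.45, -2.65)
Step 2: at (-2.45, -2.65), ∇f = (-7.45, -18.35) → (-2.45, -2.65) − 0.05·(-7.45, -18.35) = (-2.0775, -1.7325)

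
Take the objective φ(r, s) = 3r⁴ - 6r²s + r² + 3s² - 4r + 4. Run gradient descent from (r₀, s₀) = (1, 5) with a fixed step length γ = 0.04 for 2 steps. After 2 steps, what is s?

5.2304

∇φ = (12r³ - 12rs + 2r - 4, -6r² + 6s)
(r₁, s₁) = (1, 5) − 0.04·(-50, 24) = (3, 4.04)
(r₂, s₂) = (3, 4.04) − 0.04·(180.56, -29.76) = (-4.2224, 5.2304)
s = 5.2304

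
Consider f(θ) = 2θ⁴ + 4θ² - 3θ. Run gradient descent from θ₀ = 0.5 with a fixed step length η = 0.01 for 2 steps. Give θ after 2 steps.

0.46275264

f′(θ) = 8θ³ + 8θ - 3
θ₁ = 0.5 − 0.01·2 = 0.48
θ₂ = 0.48 − 0.01·1.724736 = 0.46275264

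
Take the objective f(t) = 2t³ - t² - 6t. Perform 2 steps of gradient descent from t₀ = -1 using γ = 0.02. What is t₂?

f′(t) = 6t² - 2t - 6
Step 1: f′(-1) = 2; t₁ = -1 − 0.02·2 = -1.04
Step 2: f′(-1.04) = 2.5696; t₂ = -1.04 − 0.02·2.5696 = -1.091392

-1.091392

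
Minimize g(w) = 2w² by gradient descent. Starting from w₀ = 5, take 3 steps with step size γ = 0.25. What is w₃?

0

g′(w) = 4w
Step 1: g′(5) = 20; w₁ = 5 − 0.25·20 = 0
Step 2: g′(0) = 0; w₂ = 0 − 0.25·0 = 0
Step 3: g′(0) = 0; w₃ = 0 − 0.25·0 = 0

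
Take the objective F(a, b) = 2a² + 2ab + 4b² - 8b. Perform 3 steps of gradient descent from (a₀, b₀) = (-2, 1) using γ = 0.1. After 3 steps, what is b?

∇F = (4a + 2b, 2a + 8b - 8)
Step 1: at (-2, 1), ∇F = (-6, -4) → (-2, 1) − 0.1·(-6, -4) = (-1.4, 1.4)
Step 2: at (-1.4, 1.4), ∇F = (-2.8, 0.4) → (-1.4, 1.4) − 0.1·(-2.8, 0.4) = (-1.12, 1.36)
Step 3: at (-1.12, 1.36), ∇F = (-1.76, 0.64) → (-1.12, 1.36) − 0.1·(-1.76, 0.64) = (-0.944, 1.296)
b = 1.296

1.296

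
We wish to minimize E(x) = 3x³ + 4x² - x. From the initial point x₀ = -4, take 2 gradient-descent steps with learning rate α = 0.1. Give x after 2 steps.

E′(x) = 9x² + 8x - 1
x₁ = -4 − 0.1·111 = -15.1
x₂ = -15.1 − 0.1·1930.29 = -208.129

-208.129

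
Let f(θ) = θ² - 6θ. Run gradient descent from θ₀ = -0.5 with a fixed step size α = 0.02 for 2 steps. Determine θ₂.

-0.2256

f′(θ) = 2θ - 6
θ₁ = -0.5 − 0.02·(-7) = -0.36
θ₂ = -0.36 − 0.02·(-6.72) = -0.2256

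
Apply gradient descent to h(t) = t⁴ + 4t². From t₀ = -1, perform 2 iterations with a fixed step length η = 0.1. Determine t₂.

h′(t) = 4t³ + 8t
t₁ = -1 − 0.1·(-12) = 0.2
t₂ = 0.2 − 0.1·1.632 = 0.0368

0.0368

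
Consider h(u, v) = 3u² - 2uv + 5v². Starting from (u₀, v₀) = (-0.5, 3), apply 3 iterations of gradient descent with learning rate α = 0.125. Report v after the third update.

∇h = (6u - 2v, -2u + 10v)
(u₁, v₁) = (-0.5, 3) − 0.125·(-9, 31) = (0.625, -0.875)
(u₂, v₂) = (0.625, -0.875) − 0.125·(5.5, -10) = (-0.0625, 0.375)
(u₃, v₃) = (-0.0625, 0.375) − 0.125·(-1.125, 3.875) = (0.078125, -0.109375)
v = -0.109375

-0.109375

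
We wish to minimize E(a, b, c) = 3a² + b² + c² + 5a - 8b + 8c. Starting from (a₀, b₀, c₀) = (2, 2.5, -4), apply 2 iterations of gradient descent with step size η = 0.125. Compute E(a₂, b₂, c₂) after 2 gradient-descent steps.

-33.27734375

∇E = (6a + 5, 2b - 8, 2c + 8)
Step 1: at (2, 2.5, -4), ∇E = (17, -3, 0) → (2, 2.5, -4) − 0.125·(17, -3, 0) = (-0.125, 2.875, -4)
Step 2: at (-0.125, 2.875, -4), ∇E = (4.25, -2.25, 0) → (-0.125, 2.875, -4) − 0.125·(4.25, -2.25, 0) = (-0.65625, 3.15625, -4)
E(-0.65625, 3.15625, -4) = -33.27734375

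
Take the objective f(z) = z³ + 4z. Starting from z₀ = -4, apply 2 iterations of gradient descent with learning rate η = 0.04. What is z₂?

-10.675968

f′(z) = 3z² + 4
z₁ = -4 − 0.04·52 = -6.08
z₂ = -6.08 − 0.04·114.8992 = -10.675968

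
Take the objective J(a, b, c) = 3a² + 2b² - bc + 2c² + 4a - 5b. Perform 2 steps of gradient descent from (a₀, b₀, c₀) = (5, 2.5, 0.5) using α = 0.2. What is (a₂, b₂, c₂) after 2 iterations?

(-0.44, 1.44, 0.44)

∇J = (6a + 4, 4b - c - 5, -b + 4c)
Step 1: at (5, 2.5, 0.5), ∇J = (34, 4.5, -0.5) → (5, 2.5, 0.5) − 0.2·(34, 4.5, -0.5) = (-1.8, 1.6, 0.6)
Step 2: at (-1.8, 1.6, 0.6), ∇J = (-6.8, 0.8, 0.8) → (-1.8, 1.6, 0.6) − 0.2·(-6.8, 0.8, 0.8) = (-0.44, 1.44, 0.44)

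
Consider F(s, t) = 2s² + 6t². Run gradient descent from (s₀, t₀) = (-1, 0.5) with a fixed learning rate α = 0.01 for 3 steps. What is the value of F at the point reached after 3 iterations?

∇F = (4s, 12t)
Step 1: at (-1, 0.5), ∇F = (-4, 6) → (-1, 0.5) − 0.01·(-4, 6) = (-0.96, 0.44)
Step 2: at (-0.96, 0.44), ∇F = (-3.84, 5.28) → (-0.96, 0.44) − 0.01·(-3.84, 5.28) = (-0.9216, 0.3872)
Step 3: at (-0.9216, 0.3872), ∇F = (-3.6864, 4.6464) → (-0.9216, 0.3872) − 0.01·(-3.6864, 4.6464) = (-0.884736, 0.340736)
F(-0.884736, 0.340736) = 2.262121709568

2.262121709568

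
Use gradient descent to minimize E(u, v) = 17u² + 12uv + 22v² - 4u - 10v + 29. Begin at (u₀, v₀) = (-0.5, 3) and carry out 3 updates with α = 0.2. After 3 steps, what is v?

∇E = (34u + 12v - 4, 12u + 44v - 10)
Step 1: at (-0.5, 3), ∇E = (15, 116) → (-0.5, 3) − 0.2·(15, 116) = (-3.5, -20.2)
Step 2: at (-3.5, -20.2), ∇E = (-365.4, -940.8) → (-3.5, -20.2) − 0.2·(-365.4, -940.8) = (69.58, 167.96)
Step 3: at (69.58, 167.96), ∇E = (4377.24, 8215.2) → (69.58, 167.96) − 0.2·(4377.24, 8215.2) = (-805.868, -1475.08)
v = -1475.08

-1475.08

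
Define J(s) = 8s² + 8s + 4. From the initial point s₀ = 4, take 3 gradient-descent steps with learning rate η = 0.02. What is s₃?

0.914944

J′(s) = 16s + 8
Step 1: J′(4) = 72; s₁ = 4 − 0.02·72 = 2.56
Step 2: J′(2.56) = 48.96; s₂ = 2.56 − 0.02·48.96 = 1.5808
Step 3: J′(1.5808) = 33.2928; s₃ = 1.5808 − 0.02·33.2928 = 0.914944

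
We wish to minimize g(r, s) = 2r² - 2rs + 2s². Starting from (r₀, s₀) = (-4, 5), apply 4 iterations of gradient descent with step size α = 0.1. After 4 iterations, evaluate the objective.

∇g = (4r - 2s, -2r + 4s)
Step 1: at (-4, 5), ∇g = (-26, 28) → (-4, 5) − 0.1·(-26, 28) = (-1.4, 2.2)
Step 2: at (-1.4, 2.2), ∇g = (-10, 11.6) → (-1.4, 2.2) − 0.1·(-10, 11.6) = (-0.4, 1.04)
Step 3: at (-0.4, 1.04), ∇g = (-3.68, 4.96) → (-0.4, 1.04) − 0.1·(-3.68, 4.96) = (-0.032, 0.544)
Step 4: at (-0.032, 0.544), ∇g = (-1.216, 2.24) → (-0.032, 0.544) − 0.1·(-1.216, 2.24) = (0.0896, 0.32)
g(0.0896, 0.32) = 0.16351232

0.16351232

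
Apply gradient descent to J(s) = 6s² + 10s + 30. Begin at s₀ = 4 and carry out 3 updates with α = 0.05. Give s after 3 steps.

-0.524

J′(s) = 12s + 10
s₁ = 4 − 0.05·58 = 1.1
s₂ = 1.1 − 0.05·23.2 = -0.06
s₃ = -0.06 − 0.05·9.28 = -0.524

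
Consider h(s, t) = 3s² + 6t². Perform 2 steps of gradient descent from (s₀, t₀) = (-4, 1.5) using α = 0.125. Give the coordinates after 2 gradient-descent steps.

∇h = (6s, 12t)
Step 1: at (-4, 1.5), ∇h = (-24, 18) → (-4, 1.5) − 0.125·(-24, 18) = (-1, -0.75)
Step 2: at (-1, -0.75), ∇h = (-6, -9) → (-1, -0.75) − 0.125·(-6, -9) = (-0.25, 0.375)

(-0.25, 0.375)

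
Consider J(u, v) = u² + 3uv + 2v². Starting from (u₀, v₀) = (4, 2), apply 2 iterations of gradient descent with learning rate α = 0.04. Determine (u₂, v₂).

(3.0208, 0.5952)

∇J = (2u + 3v, 3u + 4v)
Step 1: at (4, 2), ∇J = (14, 20) → (4, 2) − 0.04·(14, 20) = (3.44, 1.2)
Step 2: at (3.44, 1.2), ∇J = (10.48, 15.12) → (3.44, 1.2) − 0.04·(10.48, 15.12) = (3.0208, 0.5952)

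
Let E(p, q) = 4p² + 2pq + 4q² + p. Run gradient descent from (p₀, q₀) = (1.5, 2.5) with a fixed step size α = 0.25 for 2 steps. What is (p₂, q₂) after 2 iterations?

(4.375, 4.75)

∇E = (8p + 2q + 1, 2p + 8q)
Step 1: at (1.5, 2.5), ∇E = (18, 23) → (1.5, 2.5) − 0.25·(18, 23) = (-3, -3.25)
Step 2: at (-3, -3.25), ∇E = (-29.5, -32) → (-3, -3.25) − 0.25·(-29.5, -32) = (4.375, 4.75)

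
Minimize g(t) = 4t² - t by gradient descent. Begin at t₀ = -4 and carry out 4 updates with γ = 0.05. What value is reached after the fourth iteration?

-0.4096

g′(t) = 8t - 1
t₁ = -4 − 0.05·(-33) = -2.35
t₂ = -2.35 − 0.05·(-19.8) = -1.36
t₃ = -1.36 − 0.05·(-11.88) = -0.766
t₄ = -0.766 − 0.05·(-7.128) = -0.4096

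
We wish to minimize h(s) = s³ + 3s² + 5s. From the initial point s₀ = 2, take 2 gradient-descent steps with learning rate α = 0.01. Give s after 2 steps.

1.469677

h′(s) = 3s² + 6s + 5
s₁ = 2 − 0.01·29 = 1.71
s₂ = 1.71 − 0.01·24.0323 = 1.469677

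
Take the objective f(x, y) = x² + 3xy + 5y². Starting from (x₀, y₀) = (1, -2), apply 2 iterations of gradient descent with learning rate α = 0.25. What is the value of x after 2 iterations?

∇f = (2x + 3y, 3x + 10y)
Step 1: at (1, -2), ∇f = (-4, -17) → (1, -2) − 0.25·(-4, -17) = (2, 2.25)
Step 2: at (2, 2.25), ∇f = (10.75, 28.5) → (2, 2.25) − 0.25·(10.75, 28.5) = (-0.6875, -4.875)
x = -0.6875

-0.6875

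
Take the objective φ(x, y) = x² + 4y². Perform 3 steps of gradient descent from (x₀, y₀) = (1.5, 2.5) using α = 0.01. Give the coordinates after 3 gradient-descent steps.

(1.411788, 1.94672)

∇φ = (2x, 8y)
Step 1: at (1.5, 2.5), ∇φ = (3, 20) → (1.5, 2.5) − 0.01·(3, 20) = (1.47, 2.3)
Step 2: at (1.47, 2.3), ∇φ = (2.94, 18.4) → (1.47, 2.3) − 0.01·(2.94, 18.4) = (1.4406, 2.116)
Step 3: at (1.4406, 2.116), ∇φ = (2.8812, 16.928) → (1.4406, 2.116) − 0.01·(2.8812, 16.928) = (1.411788, 1.94672)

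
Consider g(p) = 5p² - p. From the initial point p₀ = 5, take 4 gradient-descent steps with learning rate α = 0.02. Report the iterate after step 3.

2.6088

g′(p) = 10p - 1
Step 1: g′(5) = 49; p₁ = 5 − 0.02·49 = 4.02
Step 2: g′(4.02) = 39.2; p₂ = 4.02 − 0.02·39.2 = 3.236
Step 3: g′(3.236) = 31.36; p₃ = 3.236 − 0.02·31.36 = 2.6088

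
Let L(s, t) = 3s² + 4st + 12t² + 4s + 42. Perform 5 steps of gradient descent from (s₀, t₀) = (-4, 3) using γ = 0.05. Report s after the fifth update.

-1.58364

∇L = (6s + 4t + 4, 4s + 24t)
(s₁, t₁) = (-4, 3) − 0.05·(-8, 56) = (-3.6, 0.2)
(s₂, t₂) = (-3.6, 0.2) − 0.05·(-16.8, -9.6) = (-2.76, 0.68)
(s₃, t₃) = (-2.76, 0.68) − 0.05·(-9.84, 5.28) = (-2.268, 0.416)
(s₄, t₄) = (-2.268, 0.416) − 0.05·(-7.944, 0.912) = (-1.8708, 0.3704)
(s₅, t₅) = (-1.8708, 0.3704) − 0.05·(-5.7432, 1.4064) = (-1.58364, 0.30008)
s = -1.58364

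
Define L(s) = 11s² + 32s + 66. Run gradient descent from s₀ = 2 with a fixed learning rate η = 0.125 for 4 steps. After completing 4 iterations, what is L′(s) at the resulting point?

712.796875

L′(s) = 22s + 32
Step 1: L′(2) = 76; s₁ = 2 − 0.125·76 = -7.5
Step 2: L′(-7.5) = -133; s₂ = -7.5 − 0.125·(-133) = 9.125
Step 3: L′(9.125) = 232.75; s₃ = 9.125 − 0.125·232.75 = -19.96875
Step 4: L′(-19.96875) = -407.3125; s₄ = -19.96875 − 0.125·(-407.3125) = 30.9453125
L′(s) at (30.9453125) = 712.796875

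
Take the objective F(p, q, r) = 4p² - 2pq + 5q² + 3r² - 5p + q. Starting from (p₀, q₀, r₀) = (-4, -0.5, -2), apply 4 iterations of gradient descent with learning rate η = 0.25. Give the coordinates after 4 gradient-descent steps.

∇F = (8p - 2q - 5, -2p + 10q + 1, 6r)
(p₁, q₁, r₁) = (-4, -0.5, -2) − 0.25·(-36, 4, -12) = (5, -1.5, 1)
(p₂, q₂, r₂) = (5, -1.5, 1) − 0.25·(38, -24, 6) = (-4.5, 4.5, -0.5)
(p₃, q₃, r₃) = (-4.5, 4.5, -0.5) − 0.25·(-50, 55, -3) = (8, -9.25, 0.25)
(p₄, q₄, r₄) = (8, -9.25, 0.25) − 0.25·(77.5, -107.5, 1.5) = (-11.375, 17.625, -0.125)

(-11.375, 17.625, -0.125)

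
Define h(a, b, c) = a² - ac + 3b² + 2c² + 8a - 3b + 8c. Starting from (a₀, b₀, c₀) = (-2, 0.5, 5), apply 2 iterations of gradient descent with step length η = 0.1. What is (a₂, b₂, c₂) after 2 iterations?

∇h = (2a - c + 8, 6b - 3, -a + 4c + 8)
(a₁, b₁, c₁) = (-2, 0.5, 5) − 0.1·(-1, 0, 30) = (-1.9, 0.5, 2)
(a₂, b₂, c₂) = (-1.9, 0.5, 2) − 0.1·(2.2, 0, 17.9) = (-2.12, 0.5, 0.21)

(-2.12, 0.5, 0.21)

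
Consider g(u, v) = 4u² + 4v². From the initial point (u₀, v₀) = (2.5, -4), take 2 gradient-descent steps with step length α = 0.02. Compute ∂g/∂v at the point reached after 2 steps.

-22.5792

∇g = (8u, 8v)
(u₁, v₁) = (2.5, -4) − 0.02·(20, -32) = (2.1, -3.36)
(u₂, v₂) = (2.1, -3.36) − 0.02·(16.8, -26.88) = (1.764, -2.8224)
∂g/∂v at (1.764, -2.8224) = -22.5792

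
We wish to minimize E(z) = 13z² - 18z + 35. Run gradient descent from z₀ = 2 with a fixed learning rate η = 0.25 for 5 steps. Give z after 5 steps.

E′(z) = 26z - 18
Step 1: E′(2) = 34; z₁ = 2 − 0.25·34 = -6.5
Step 2: E′(-6.5) = -187; z₂ = -6.5 − 0.25·(-187) = 40.25
Step 3: E′(40.25) = 1028.5; z₃ = 40.25 − 0.25·1028.5 = -216.875
Step 4: E′(-216.875) = -5656.75; z₄ = -216.875 − 0.25·(-5656.75) = 1197.3125
Step 5: E′(1197.3125) = 31112.125; z₅ = 1197.3125 − 0.25·31112.125 = -6580.71875

-6580.71875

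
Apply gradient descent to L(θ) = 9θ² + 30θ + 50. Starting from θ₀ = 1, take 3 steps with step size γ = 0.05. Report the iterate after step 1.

L′(θ) = 18θ + 30
Step 1: L′(1) = 48; θ₁ = 1 − 0.05·48 = -1.4

-1.4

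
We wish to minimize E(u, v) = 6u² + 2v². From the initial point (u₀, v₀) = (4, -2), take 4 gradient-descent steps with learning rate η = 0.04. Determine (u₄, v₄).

(0.29246464, -0.99574272)

∇E = (12u, 4v)
(u₁, v₁) = (4, -2) − 0.04·(48, -8) = (2.08, -1.68)
(u₂, v₂) = (2.08, -1.68) − 0.04·(24.96, -6.72) = (1.0816, -1.4112)
(u₃, v₃) = (1.0816, -1.4112) − 0.04·(12.9792, -5.6448) = (0.562432, -1.185408)
(u₄, v₄) = (0.562432, -1.185408) − 0.04·(6.749184, -4.741632) = (0.29246464, -0.99574272)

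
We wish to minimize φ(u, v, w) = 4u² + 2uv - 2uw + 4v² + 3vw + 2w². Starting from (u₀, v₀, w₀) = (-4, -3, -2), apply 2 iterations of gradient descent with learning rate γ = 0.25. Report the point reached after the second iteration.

(-7.625, -8.9375, -2.625)

∇φ = (8u + 2v - 2w, 2u + 8v + 3w, -2u + 3v + 4w)
Step 1: at (-4, -3, -2), ∇φ = (-34, -38, -9) → (-4, -3, -2) − 0.25·(-34, -38, -9) = (4.5, 6.5, 0.25)
Step 2: at (4.5, 6.5, 0.25), ∇φ = (48.5, 61.75, 11.5) → (4.5, 6.5, 0.25) − 0.25·(48.5, 61.75, 11.5) = (-7.625, -8.9375, -2.625)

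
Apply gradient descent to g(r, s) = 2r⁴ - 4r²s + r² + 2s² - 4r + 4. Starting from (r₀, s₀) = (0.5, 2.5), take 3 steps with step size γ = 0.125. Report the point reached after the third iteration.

∇g = (8r³ - 8rs + 2r - 4, -4r² + 4s)
(r₁, s₁) = (0.5, 2.5) − 0.125·(-12, 9) = (2, 1.375)
(r₂, s₂) = (2, 1.375) − 0.125·(42, -10.5) = (-3.25, 2.6875)
(r₃, s₃) = (-3.25, 2.6875) − 0.125·(-215.25, -31.5) = (23.65625, 6.625)

(23.65625, 6.625)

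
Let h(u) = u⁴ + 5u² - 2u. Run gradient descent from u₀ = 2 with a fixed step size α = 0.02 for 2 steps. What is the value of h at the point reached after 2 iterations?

h′(u) = 4u³ + 10u - 2
u₁ = 2 − 0.02·50 = 1
u₂ = 1 − 0.02·12 = 0.76
h(0.76) = 1.70162176

1.70162176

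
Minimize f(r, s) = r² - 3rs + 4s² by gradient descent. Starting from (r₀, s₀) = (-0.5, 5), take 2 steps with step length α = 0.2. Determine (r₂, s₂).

∇f = (2r - 3s, -3r + 8s)
Step 1: at (-0.5, 5), ∇f = (-16, 41.5) → (-0.5, 5) − 0.2·(-16, 41.5) = (2.7, -3.3)
Step 2: at (2.7, -3.3), ∇f = (15.3, -34.5) → (2.7, -3.3) − 0.2·(15.3, -34.5) = (-0.36, 3.6)

(-0.36, 3.6)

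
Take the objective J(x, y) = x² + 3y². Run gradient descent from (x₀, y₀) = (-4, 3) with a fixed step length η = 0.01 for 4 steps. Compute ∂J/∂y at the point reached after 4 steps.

∇J = (2x, 6y)
Step 1: at (-4, 3), ∇J = (-8, 18) → (-4, 3) − 0.01·(-8, 18) = (-3.92, 2.82)
Step 2: at (-3.92, 2.82), ∇J = (-7.84, 16.92) → (-3.92, 2.82) − 0.01·(-7.84, 16.92) = (-3.8416, 2.6508)
Step 3: at (-3.8416, 2.6508), ∇J = (-7.6832, 15.9048) → (-3.8416, 2.6508) − 0.01·(-7.6832, 15.9048) = (-3.764768, 2.491752)
Step 4: at (-3.764768, 2.491752), ∇J = (-7.529536, 14.950512) → (-3.764768, 2.491752) − 0.01·(-7.529536, 14.950512) = (-3.68947264, 2.34224688)
∂J/∂y at (-3.68947264, 2.34224688) = 14.05348128

14.05348128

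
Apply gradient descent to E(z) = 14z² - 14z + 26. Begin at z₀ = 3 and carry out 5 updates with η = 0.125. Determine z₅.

-243.640625

E′(z) = 28z - 14
z₁ = 3 − 0.125·70 = -5.75
z₂ = -5.75 − 0.125·(-175) = 16.125
z₃ = 16.125 − 0.125·437.5 = -38.5625
z₄ = -38.5625 − 0.125·(-1093.75) = 98.15625
z₅ = 98.15625 − 0.125·2734.375 = -243.640625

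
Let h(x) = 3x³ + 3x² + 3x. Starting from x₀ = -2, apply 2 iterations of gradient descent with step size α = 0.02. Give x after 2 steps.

-3.456488

h′(x) = 9x² + 6x + 3
Step 1: h′(-2) = 27; x₁ = -2 − 0.02·27 = -2.54
Step 2: h′(-2.54) = 45.8244; x₂ = -2.54 − 0.02·45.8244 = -3.456488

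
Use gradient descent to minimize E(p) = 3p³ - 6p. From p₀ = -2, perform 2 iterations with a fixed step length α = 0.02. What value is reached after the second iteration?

E′(p) = 9p² - 6
Step 1: E′(-2) = 30; p₁ = -2 − 0.02·30 = -2.6
Step 2: E′(-2.6) = 54.84; p₂ = -2.6 − 0.02·54.84 = -3.6968

-3.6968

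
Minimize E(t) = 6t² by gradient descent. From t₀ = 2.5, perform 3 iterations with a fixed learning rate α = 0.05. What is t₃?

0.16

E′(t) = 12t
Step 1: E′(2.5) = 30; t₁ = 2.5 − 0.05·30 = 1
Step 2: E′(1) = 12; t₂ = 1 − 0.05·12 = 0.4
Step 3: E′(0.4) = 4.8; t₃ = 0.4 − 0.05·4.8 = 0.16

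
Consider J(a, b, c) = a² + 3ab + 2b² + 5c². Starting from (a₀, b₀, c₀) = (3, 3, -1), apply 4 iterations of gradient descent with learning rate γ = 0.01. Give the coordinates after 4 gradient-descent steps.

∇J = (2a + 3b, 3a + 4b, 10c)
Step 1: at (3, 3, -1), ∇J = (15, 21, -10) → (3, 3, -1) − 0.01·(15, 21, -10) = (2.85, 2.79, -0.9)
Step 2: at (2.85, 2.79, -0.9), ∇J = (14.07, 19.71, -9) → (2.85, 2.79, -0.9) − 0.01·(14.07, 19.71, -9) = (2.7093, 2.5929, -0.81)
Step 3: at (2.7093, 2.5929, -0.81), ∇J = (13.1973, 18.4995, -8.1) → (2.7093, 2.5929, -0.81) − 0.01·(13.1973, 18.4995, -8.1) = (2.577327, 2.407905, -0.729)
Step 4: at (2.577327, 2.407905, -0.729), ∇J = (12.378369, 17.363601, -7.29) → (2.577327, 2.407905, -0.729) − 0.01·(12.378369, 17.363601, -7.29) = (2.45354331, 2.23426899, -0.6561)

(2.45354331, 2.23426899, -0.6561)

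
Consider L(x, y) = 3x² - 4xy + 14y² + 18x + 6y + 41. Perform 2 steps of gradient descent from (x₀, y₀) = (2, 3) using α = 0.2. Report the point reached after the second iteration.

∇L = (6x - 4y + 18, -4x + 28y + 6)
Step 1: at (2, 3), ∇L = (18, 82) → (2, 3) − 0.2·(18, 82) = (-1.6, -13.4)
Step 2: at (-1.6, -13.4), ∇L = (62, -362.8) → (-1.6, -13.4) − 0.2·(62, -362.8) = (-14, 59.16)

(-14, 59.16)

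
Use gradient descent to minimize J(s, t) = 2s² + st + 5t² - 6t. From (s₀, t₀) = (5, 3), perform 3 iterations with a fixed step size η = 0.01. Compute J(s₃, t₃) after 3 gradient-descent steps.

∇J = (4s + t, s + 10t - 6)
(s₁, t₁) = (5, 3) − 0.01·(23, 29) = (4.77, 2.71)
(s₂, t₂) = (4.77, 2.71) − 0.01·(21.79, 25.87) = (4.5521, 2.4513)
(s₃, t₃) = (4.5521, 2.4513) − 0.01·(20.6597, 23.0651) = (4.345503, 2.220649)
J(4.345503, 2.220649) = 58.74914544347

58.74914544347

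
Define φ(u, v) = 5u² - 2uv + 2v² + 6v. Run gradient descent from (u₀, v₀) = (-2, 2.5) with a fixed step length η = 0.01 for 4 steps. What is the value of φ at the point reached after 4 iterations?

∇φ = (10u - 2v, -2u + 4v + 6)
(u₁, v₁) = (-2, 2.5) − 0.01·(-25, 20) = (-1.75, 2.3)
(u₂, v₂) = (-1.75, 2.3) − 0.01·(-22.1, 18.7) = (-1.529, 2.113)
(u₃, v₃) = (-1.529, 2.113) − 0.01·(-19.516, 17.51) = (-1.33384, 1.9379)
(u₄, v₄) = (-1.33384, 1.9379) − 0.01·(-17.2142, 16.41928) = (-1.161698, 1.7737072)
φ(-1.161698, 1.7737072) = 27.80305309233488

27.80305309233488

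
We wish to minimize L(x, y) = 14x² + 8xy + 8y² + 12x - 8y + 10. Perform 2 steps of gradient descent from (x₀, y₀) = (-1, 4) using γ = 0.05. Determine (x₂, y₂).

∇L = (28x + 8y + 12, 8x + 16y - 8)
Step 1: at (-1, 4), ∇L = (16, 48) → (-1, 4) − 0.05·(16, 48) = (-1.8, 1.6)
Step 2: at (-1.8, 1.6), ∇L = (-25.6, 3.2) → (-1.8, 1.6) − 0.05·(-25.6, 3.2) = (-0.52, 1.44)

(-0.52, 1.44)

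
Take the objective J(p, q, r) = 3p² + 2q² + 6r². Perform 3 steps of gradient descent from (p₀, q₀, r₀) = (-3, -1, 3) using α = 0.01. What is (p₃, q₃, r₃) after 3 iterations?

∇J = (6p, 4q, 12r)
(p₁, q₁, r₁) = (-3, -1, 3) − 0.01·(-18, -4, 36) = (-2.82, -0.96, 2.64)
(p₂, q₂, r₂) = (-2.82, -0.96, 2.64) − 0.01·(-16.92, -3.84, 31.68) = (-2.6508, -0.9216, 2.3232)
(p₃, q₃, r₃) = (-2.6508, -0.9216, 2.3232) − 0.01·(-15.9048, -3.6864, 27.8784) = (-2.491752, -0.884736, 2.044416)

(-2.491752, -0.884736, 2.044416)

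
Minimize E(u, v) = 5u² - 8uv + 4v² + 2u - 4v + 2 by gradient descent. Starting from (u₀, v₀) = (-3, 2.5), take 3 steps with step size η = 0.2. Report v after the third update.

-33.276

∇E = (10u - 8v + 2, -8u + 8v - 4)
(u₁, v₁) = (-3, 2.5) − 0.2·(-48, 40) = (6.6, -5.5)
(u₂, v₂) = (6.6, -5.5) − 0.2·(112, -100.8) = (-15.8, 14.66)
(u₃, v₃) = (-15.8, 14.66) − 0.2·(-273.28, 239.68) = (38.856, -33.276)
v = -33.276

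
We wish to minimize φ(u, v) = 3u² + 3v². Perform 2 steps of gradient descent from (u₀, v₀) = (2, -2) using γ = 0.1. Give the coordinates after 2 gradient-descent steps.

(0.32, -0.32)

∇φ = (6u, 6v)
(u₁, v₁) = (2, -2) − 0.1·(12, -12) = (0.8, -0.8)
(u₂, v₂) = (0.8, -0.8) − 0.1·(4.8, -4.8) = (0.32, -0.32)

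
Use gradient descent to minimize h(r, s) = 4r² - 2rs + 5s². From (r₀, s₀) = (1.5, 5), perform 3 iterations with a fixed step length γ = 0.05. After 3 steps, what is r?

0.8095

∇h = (8r - 2s, -2r + 10s)
(r₁, s₁) = (1.5, 5) − 0.05·(2, 47) = (1.4, 2.65)
(r₂, s₂) = (1.4, 2.65) − 0.05·(5.9, 23.7) = (1.105, 1.465)
(r₃, s₃) = (1.105, 1.465) − 0.05·(5.91, 12.44) = (0.8095, 0.843)
r = 0.8095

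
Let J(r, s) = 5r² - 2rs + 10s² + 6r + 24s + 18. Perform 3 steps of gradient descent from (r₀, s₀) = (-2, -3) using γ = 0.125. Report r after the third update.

∇J = (10r - 2s + 6, -2r + 20s + 24)
(r₁, s₁) = (-2, -3) − 0.125·(-8, -32) = (-1, 1)
(r₂, s₂) = (-1, 1) − 0.125·(-6, 46) = (-0.25, -4.75)
(r₃, s₃) = (-0.25, -4.75) − 0.125·(13, -70.5) = (-1.875, 4.0625)
r = -1.875

-1.875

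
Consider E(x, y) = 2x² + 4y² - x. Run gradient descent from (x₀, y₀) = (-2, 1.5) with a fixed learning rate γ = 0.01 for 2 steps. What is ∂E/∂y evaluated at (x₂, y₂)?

10.1568

∇E = (4x - 1, 8y)
(x₁, y₁) = (-2, 1.5) − 0.01·(-9, 12) = (-1.91, 1.38)
(x₂, y₂) = (-1.91, 1.38) − 0.01·(-8.64, 11.04) = (-1.8236, 1.2696)
∂E/∂y at (-1.8236, 1.2696) = 10.1568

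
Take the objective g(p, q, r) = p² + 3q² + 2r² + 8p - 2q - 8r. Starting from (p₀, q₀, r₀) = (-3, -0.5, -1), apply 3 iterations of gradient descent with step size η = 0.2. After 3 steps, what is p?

-3.784

∇g = (2p + 8, 6q - 2, 4r - 8)
(p₁, q₁, r₁) = (-3, -0.5, -1) − 0.2·(2, -5, -12) = (-3.4, 0.5, 1.4)
(p₂, q₂, r₂) = (-3.4, 0.5, 1.4) − 0.2·(1.2, 1, -2.4) = (-3.64, 0.3, 1.88)
(p₃, q₃, r₃) = (-3.64, 0.3, 1.88) − 0.2·(0.72, -0.2, -0.48) = (-3.784, 0.34, 1.976)
p = -3.784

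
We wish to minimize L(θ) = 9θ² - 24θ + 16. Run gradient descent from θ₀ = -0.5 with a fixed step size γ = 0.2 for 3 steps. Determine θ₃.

L′(θ) = 18θ - 24
Step 1: L′(-0.5) = -33; θ₁ = -0.5 − 0.2·(-33) = 6.1
Step 2: L′(6.1) = 85.8; θ₂ = 6.1 − 0.2·85.8 = -11.06
Step 3: L′(-11.06) = -223.08; θ₃ = -11.06 − 0.2·(-223.08) = 33.556

33.556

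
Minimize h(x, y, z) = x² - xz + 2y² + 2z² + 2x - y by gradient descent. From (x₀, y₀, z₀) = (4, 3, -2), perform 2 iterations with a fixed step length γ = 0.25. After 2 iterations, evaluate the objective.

∇h = (2x - z + 2, 4y - 1, -x + 4z)
Step 1: at (4, 3, -2), ∇h = (12, 11, -12) → (4, 3, -2) − 0.25·(12, 11, -12) = (1, 0.25, 1)
Step 2: at (1, 0.25, 1), ∇h = (3, 0, 3) → (1, 0.25, 1) − 0.25·(3, 0, 3) = (0.25, 0.25, 0.25)
h(0.25, 0.25, 0.25) = 0.5

0.5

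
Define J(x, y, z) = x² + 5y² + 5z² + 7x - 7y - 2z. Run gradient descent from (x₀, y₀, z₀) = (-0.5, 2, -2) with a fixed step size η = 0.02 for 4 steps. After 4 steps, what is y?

∇J = (2x + 7, 10y - 7, 10z - 2)
(x₁, y₁, z₁) = (-0.5, 2, -2) − 0.02·(6, 13, -22) = (-0.62, 1.74, -1.56)
(x₂, y₂, z₂) = (-0.62, 1.74, -1.56) − 0.02·(5.76, 10.4, -17.6) = (-0.7352, 1.532, -1.208)
(x₃, y₃, z₃) = (-0.7352, 1.532, -1.208) − 0.02·(5.5296, 8.32, -14.08) = (-0.845792, 1.3656, -0.9264)
(x₄, y₄, z₄) = (-0.845792, 1.3656, -0.9264) − 0.02·(5.308416, 6.656, -11.264) = (-0.95196032, 1.23248, -0.70112)
y = 1.23248

1.23248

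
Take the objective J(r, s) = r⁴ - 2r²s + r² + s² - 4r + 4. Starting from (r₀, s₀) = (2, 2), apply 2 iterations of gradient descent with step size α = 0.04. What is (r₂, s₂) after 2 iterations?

∇J = (4r³ - 4rs + 2r - 4, -2r² + 2s)
Step 1: at (2, 2), ∇J = (16, -4) → (2, 2) − 0.04·(16, -4) = (1.36, 2.16)
Step 2: at (1.36, 2.16), ∇J = (-2.968576, 0.6208) → (1.36, 2.16) − 0.04·(-2.968576, 0.6208) = (1.47874304, 2.135168)

(1.47874304, 2.135168)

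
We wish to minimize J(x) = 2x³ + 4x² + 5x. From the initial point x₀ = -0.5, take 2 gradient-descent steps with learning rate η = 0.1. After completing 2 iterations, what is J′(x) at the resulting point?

J′(x) = 6x² + 8x + 5
Step 1: J′(-0.5) = 2.5; x₁ = -0.5 − 0.1·2.5 = -0.75
Step 2: J′(-0.75) = 2.375; x₂ = -0.75 − 0.1·2.375 = -0.9875
J′(x) at (-0.9875) = 2.9509375

2.9509375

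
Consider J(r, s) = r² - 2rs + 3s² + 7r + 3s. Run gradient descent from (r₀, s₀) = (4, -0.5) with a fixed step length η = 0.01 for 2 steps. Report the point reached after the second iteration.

∇J = (2r - 2s + 7, -2r + 6s + 3)
Step 1: at (4, -0.5), ∇J = (16, -8) → (4, -0.5) − 0.01·(16, -8) = (3.84, -0.42)
Step 2: at (3.84, -0.42), ∇J = (15.52, -7.2) → (3.84, -0.42) − 0.01·(15.52, -7.2) = (3.6848, -0.348)

(3.6848, -0.348)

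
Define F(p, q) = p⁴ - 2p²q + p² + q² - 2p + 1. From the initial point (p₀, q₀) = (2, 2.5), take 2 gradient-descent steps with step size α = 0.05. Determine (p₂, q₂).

∇F = (4p³ - 4pq + 2p - 2, -2p² + 2q)
(p₁, q₁) = (2, 2.5) − 0.05·(14, -3) = (1.3, 2.65)
(p₂, q₂) = (1.3, 2.65) − 0.05·(-4.392, 1.92) = (1.5196, 2.554)

(1.5196, 2.554)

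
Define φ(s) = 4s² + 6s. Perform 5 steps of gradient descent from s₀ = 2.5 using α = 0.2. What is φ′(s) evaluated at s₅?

φ′(s) = 8s + 6
s₁ = 2.5 − 0.2·26 = -2.7
s₂ = -2.7 − 0.2·(-15.6) = 0.42
s₃ = 0.42 − 0.2·9.36 = -1.452
s₄ = -1.452 − 0.2·(-5.616) = -0.3288
s₅ = -0.3288 − 0.2·3.3696 = -1.00272
φ′(s) at (-1.00272) = -2.02176

-2.02176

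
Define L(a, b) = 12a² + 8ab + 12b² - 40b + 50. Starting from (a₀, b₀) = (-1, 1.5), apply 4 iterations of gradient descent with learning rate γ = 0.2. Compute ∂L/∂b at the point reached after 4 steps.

∇L = (24a + 8b, 8a + 24b - 40)
(a₁, b₁) = (-1, 1.5) − 0.2·(-12, -12) = (1.4, 3.9)
(a₂, b₂) = (1.4, 3.9) − 0.2·(64.8, 64.8) = (-11.56, -9.06)
(a₃, b₃) = (-11.56, -9.06) − 0.2·(-349.92, -349.92) = (58.424, 60.924)
(a₄, b₄) = (58.424, 60.924) − 0.2·(1889.568, 1889.568) = (-319.4896, -316.9896)
∂L/∂b at (-319.4896, -316.9896) = -10203.6672

-10203.6672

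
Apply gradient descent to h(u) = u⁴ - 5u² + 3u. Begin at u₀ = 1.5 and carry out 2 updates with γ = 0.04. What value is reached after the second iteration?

1.41824256

h′(u) = 4u³ - 10u + 3
Step 1: h′(1.5) = 1.5; u₁ = 1.5 − 0.04·1.5 = 1.44
Step 2: h′(1.44) = 0.543936; u₂ = 1.44 − 0.04·0.543936 = 1.41824256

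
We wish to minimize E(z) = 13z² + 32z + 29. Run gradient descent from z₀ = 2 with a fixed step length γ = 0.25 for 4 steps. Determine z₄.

2955.125

E′(z) = 26z + 32
z₁ = 2 − 0.25·84 = -19
z₂ = -19 − 0.25·(-462) = 96.5
z₃ = 96.5 − 0.25·2541 = -538.75
z₄ = -538.75 − 0.25·(-13975.5) = 2955.125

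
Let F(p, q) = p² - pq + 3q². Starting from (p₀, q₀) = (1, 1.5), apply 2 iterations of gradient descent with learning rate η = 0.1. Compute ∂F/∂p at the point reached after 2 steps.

1.285

∇F = (2p - q, -p + 6q)
Step 1: at (1, 1.5), ∇F = (0.5, 8) → (1, 1.5) − 0.1·(0.5, 8) = (0.95, 0.7)
Step 2: at (0.95, 0.7), ∇F = (1.2, 3.25) → (0.95, 0.7) − 0.1·(1.2, 3.25) = (0.83, 0.375)
∂F/∂p at (0.83, 0.375) = 1.285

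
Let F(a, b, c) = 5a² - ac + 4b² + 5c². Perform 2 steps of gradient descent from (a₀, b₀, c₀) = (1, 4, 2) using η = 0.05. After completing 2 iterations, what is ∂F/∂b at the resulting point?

∇F = (10a - c, 8b, -a + 10c)
Step 1: at (1, 4, 2), ∇F = (8, 32, 19) → (1, 4, 2) − 0.05·(8, 32, 19) = (0.6, 2.4, 1.05)
Step 2: at (0.6, 2.4, 1.05), ∇F = (4.95, 19.2, 9.9) → (0.6, 2.4, 1.05) − 0.05·(4.95, 19.2, 9.9) = (0.3525, 1.44, 0.555)
∂F/∂b at (0.3525, 1.44, 0.555) = 11.52

11.52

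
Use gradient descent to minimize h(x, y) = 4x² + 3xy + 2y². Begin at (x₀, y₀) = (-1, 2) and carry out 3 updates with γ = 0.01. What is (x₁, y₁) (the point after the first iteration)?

∇h = (8x + 3y, 3x + 4y)
(x₁, y₁) = (-1, 2) − 0.01·(-2, 5) = (-0.98, 1.95)

(-0.98, 1.95)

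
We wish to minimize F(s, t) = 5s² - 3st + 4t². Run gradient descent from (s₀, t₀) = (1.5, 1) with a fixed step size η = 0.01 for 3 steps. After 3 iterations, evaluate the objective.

∇F = (10s - 3t, -3s + 8t)
Step 1: at (1.5, 1), ∇F = (12, 3.5) → (1.5, 1) − 0.01·(12, 3.5) = (1.38, 0.965)
Step 2: at (1.38, 0.965), ∇F = (10.905, 3.58) → (1.38, 0.965) − 0.01·(10.905, 3.58) = (1.27095, 0.9292)
Step 3: at (1.27095, 0.9292), ∇F = (9.9219, 3.62075) → (1.27095, 0.9292) − 0.01·(9.9219, 3.62075) = (1.171731, 0.8929925)
F(1.171731, 0.8929925) = 6.9154691169775

6.9154691169775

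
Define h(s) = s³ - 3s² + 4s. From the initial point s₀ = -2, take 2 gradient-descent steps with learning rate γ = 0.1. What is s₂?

h′(s) = 3s² - 6s + 4
s₁ = -2 − 0.1·28 = -4.8
s₂ = -4.8 − 0.1·101.92 = -14.992

-14.992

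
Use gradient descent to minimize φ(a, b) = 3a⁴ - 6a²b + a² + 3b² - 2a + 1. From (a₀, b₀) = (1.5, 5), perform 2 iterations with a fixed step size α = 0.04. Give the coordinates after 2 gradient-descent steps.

(-9.12863232, 6.138464)

∇φ = (12a³ - 12ab + 2a - 2, -6a² + 6b)
(a₁, b₁) = (1.5, 5) − 0.04·(-48.5, 16.5) = (3.44, 4.34)
(a₂, b₂) = (3.44, 4.34) − 0.04·(314.215808, -44.9616) = (-9.12863232, 6.138464)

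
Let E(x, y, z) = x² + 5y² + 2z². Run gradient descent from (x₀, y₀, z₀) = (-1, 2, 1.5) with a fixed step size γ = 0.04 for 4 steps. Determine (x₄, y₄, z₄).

∇E = (2x, 10y, 4z)
(x₁, y₁, z₁) = (-1, 2, 1.5) − 0.04·(-2, 20, 6) = (-0.92, 1.2, 1.26)
(x₂, y₂, z₂) = (-0.92, 1.2, 1.26) − 0.04·(-1.84, 12, 5.04) = (-0.8464, 0.72, 1.0584)
(x₃, y₃, z₃) = (-0.8464, 0.72, 1.0584) − 0.04·(-1.6928, 7.2, 4.2336) = (-0.778688, 0.432, 0.889056)
(x₄, y₄, z₄) = (-0.778688, 0.432, 0.889056) − 0.04·(-1.557376, 4.32, 3.556224) = (-0.71639296, 0.2592, 0.74680704)

(-0.71639296, 0.2592, 0.74680704)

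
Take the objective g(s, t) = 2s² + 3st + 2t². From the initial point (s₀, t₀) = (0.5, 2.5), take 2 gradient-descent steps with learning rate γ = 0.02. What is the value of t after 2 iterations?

2.0698

∇g = (4s + 3t, 3s + 4t)
(s₁, t₁) = (0.5, 2.5) − 0.02·(9.5, 11.5) = (0.31, 2.27)
(s₂, t₂) = (0.31, 2.27) − 0.02·(8.05, 10.01) = (0.149, 2.0698)
t = 2.0698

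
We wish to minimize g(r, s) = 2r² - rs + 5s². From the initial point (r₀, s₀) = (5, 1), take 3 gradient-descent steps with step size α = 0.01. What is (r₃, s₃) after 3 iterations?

(4.451047, 0.859061)

∇g = (4r - s, -r + 10s)
(r₁, s₁) = (5, 1) − 0.01·(19, 5) = (4.81, 0.95)
(r₂, s₂) = (4.81, 0.95) − 0.01·(18.29, 4.69) = (4.6271, 0.9031)
(r₃, s₃) = (4.6271, 0.9031) − 0.01·(17.6053, 4.4039) = (4.451047, 0.859061)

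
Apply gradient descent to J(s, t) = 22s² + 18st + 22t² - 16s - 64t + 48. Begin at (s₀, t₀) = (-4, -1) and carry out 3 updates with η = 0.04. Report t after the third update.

11.76416

∇J = (44s + 18t - 16, 18s + 44t - 64)
Step 1: at (-4, -1), ∇J = (-210, -180) → (-4, -1) − 0.04·(-210, -180) = (4.4, 6.2)
Step 2: at (4.4, 6.2), ∇J = (289.2, 288) → (4.4, 6.2) − 0.04·(289.2, 288) = (-7.168, -5.32)
Step 3: at (-7.168, -5.32), ∇J = (-427.152, -427.104) → (-7.168, -5.32) − 0.04·(-427.152, -427.104) = (9.91808, 11.76416)
t = 11.76416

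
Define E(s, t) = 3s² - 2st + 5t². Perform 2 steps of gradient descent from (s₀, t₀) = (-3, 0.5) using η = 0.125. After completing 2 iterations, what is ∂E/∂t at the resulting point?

∇E = (6s - 2t, -2s + 10t)
Step 1: at (-3, 0.5), ∇E = (-19, 11) → (-3, 0.5) − 0.125·(-19, 11) = (-0.625, -0.875)
Step 2: at (-0.625, -0.875), ∇E = (-2, -7.5) → (-0.625, -0.875) − 0.125·(-2, -7.5) = (-0.375, 0.0625)
∂E/∂t at (-0.375, 0.0625) = 1.375

1.375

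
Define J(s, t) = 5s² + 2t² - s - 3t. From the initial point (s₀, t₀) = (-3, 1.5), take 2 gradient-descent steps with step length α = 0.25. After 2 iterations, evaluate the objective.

242.078125

∇J = (10s - 1, 4t - 3)
Step 1: at (-3, 1.5), ∇J = (-31, 3) → (-3, 1.5) − 0.25·(-31, 3) = (4.75, 0.75)
Step 2: at (4.75, 0.75), ∇J = (46.5, 0) → (4.75, 0.75) − 0.25·(46.5, 0) = (-6.875, 0.75)
J(-6.875, 0.75) = 242.078125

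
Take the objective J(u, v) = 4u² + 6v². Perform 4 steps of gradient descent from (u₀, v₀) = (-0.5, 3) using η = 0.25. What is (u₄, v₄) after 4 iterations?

(-0.5, 48)

∇J = (8u, 12v)
(u₁, v₁) = (-0.5, 3) − 0.25·(-4, 36) = (0.5, -6)
(u₂, v₂) = (0.5, -6) − 0.25·(4, -72) = (-0.5, 12)
(u₃, v₃) = (-0.5, 12) − 0.25·(-4, 144) = (0.5, -24)
(u₄, v₄) = (0.5, -24) − 0.25·(4, -288) = (-0.5, 48)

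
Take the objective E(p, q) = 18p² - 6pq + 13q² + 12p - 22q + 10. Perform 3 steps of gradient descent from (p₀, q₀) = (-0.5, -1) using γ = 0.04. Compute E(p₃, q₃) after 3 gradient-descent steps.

∇E = (36p - 6q + 12, -6p + 26q - 22)
(p₁, q₁) = (-0.5, -1) − 0.04·(0, -45) = (-0.5, 0.8)
(p₂, q₂) = (-0.5, 0.8) − 0.04·(-10.8, 1.8) = (-0.068, 0.728)
(p₃, q₃) = (-0.068, 0.728) − 0.04·(5.184, -2.664) = (-0.27536, 0.83456)
E(-0.27536, 0.83456) = 0.1333780992

0.1333780992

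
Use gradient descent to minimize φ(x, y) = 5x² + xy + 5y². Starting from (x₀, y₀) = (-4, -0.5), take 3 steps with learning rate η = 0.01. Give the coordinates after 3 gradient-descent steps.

(-2.9049295, -0.267431)

∇φ = (10x + y, x + 10y)
(x₁, y₁) = (-4, -0.5) − 0.01·(-40.5, -9) = (-3.595, -0.41)
(x₂, y₂) = (-3.595, -0.41) − 0.01·(-36.36, -7.695) = (-3.2314, -0.33305)
(x₃, y₃) = (-3.2314, -0.33305) − 0.01·(-32.64705, -6.5619) = (-2.9049295, -0.267431)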